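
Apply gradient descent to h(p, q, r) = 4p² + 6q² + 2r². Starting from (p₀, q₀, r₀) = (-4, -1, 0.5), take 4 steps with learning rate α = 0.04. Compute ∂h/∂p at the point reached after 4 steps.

-6.84204032

∇h = (8p, 12q, 4r)
(p₁, q₁, r₁) = (-4, -1, 0.5) − 0.04·(-32, -12, 2) = (-2.72, -0.52, 0.42)
(p₂, q₂, r₂) = (-2.72, -0.52, 0.42) − 0.04·(-21.76, -6.24, 1.68) = (-1.8496, -0.2704, 0.3528)
(p₃, q₃, r₃) = (-1.8496, -0.2704, 0.3528) − 0.04·(-14.7968, -3.2448, 1.4112) = (-1.257728, -0.140608, 0.296352)
(p₄, q₄, r₄) = (-1.257728, -0.140608, 0.296352) − 0.04·(-10.061824, -1.687296, 1.185408) = (-0.85525504, -0.07311616, 0.24893568)
∂h/∂p at (-0.85525504, -0.07311616, 0.24893568) = -6.84204032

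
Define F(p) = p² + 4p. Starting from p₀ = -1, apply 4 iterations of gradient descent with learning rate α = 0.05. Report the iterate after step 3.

-1.271

F′(p) = 2p + 4
p₁ = -1 − 0.05·2 = -1.1
p₂ = -1.1 − 0.05·1.8 = -1.19
p₃ = -1.19 − 0.05·1.62 = -1.271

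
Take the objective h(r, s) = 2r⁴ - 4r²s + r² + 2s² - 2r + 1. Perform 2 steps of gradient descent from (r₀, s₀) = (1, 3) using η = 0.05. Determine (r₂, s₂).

(1.2592, 2.728)

∇h = (8r³ - 8rs + 2r - 2, -4r² + 4s)
(r₁, s₁) = (1, 3) − 0.05·(-16, 8) = (1.8, 2.6)
(r₂, s₂) = (1.8, 2.6) − 0.05·(10.816, -2.56) = (1.2592, 2.728)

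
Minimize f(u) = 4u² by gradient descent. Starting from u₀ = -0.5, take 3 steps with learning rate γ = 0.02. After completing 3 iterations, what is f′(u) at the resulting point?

f′(u) = 8u
u₁ = -0.5 − 0.02·(-4) = -0.42
u₂ = -0.42 − 0.02·(-3.36) = -0.3528
u₃ = -0.3528 − 0.02·(-2.8224) = -0.296352
f′(u) at (-0.296352) = -2.370816

-2.370816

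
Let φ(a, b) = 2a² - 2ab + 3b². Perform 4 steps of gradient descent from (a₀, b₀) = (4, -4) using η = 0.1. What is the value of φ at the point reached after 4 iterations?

∇φ = (4a - 2b, -2a + 6b)
(a₁, b₁) = (4, -4) − 0.1·(24, -32) = (1.6, -0.8)
(a₂, b₂) = (1.6, -0.8) − 0.1·(8, -8) = (0.8, 0)
(a₃, b₃) = (0.8, 0) − 0.1·(3.2, -1.6) = (0.48, 0.16)
(a₄, b₄) = (0.48, 0.16) − 0.1·(1.6, 0) = (0.32, 0.16)
φ(0.32, 0.16) = 0.1792

0.1792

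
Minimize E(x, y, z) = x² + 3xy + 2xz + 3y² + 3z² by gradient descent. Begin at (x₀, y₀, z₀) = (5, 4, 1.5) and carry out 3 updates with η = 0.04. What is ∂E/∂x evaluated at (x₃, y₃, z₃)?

∇E = (2x + 3y + 2z, 3x + 6y, 2x + 6z)
Step 1: at (5, 4, 1.5), ∇E = (25, 39, 19) → (5, 4, 1.5) − 0.04·(25, 39, 19) = (4, 2.44, 0.74)
Step 2: at (4, 2.44, 0.74), ∇E = (16.8, 26.64, 12.44) → (4, 2.44, 0.74) − 0.04·(16.8, 26.64, 12.44) = (3.328, 1.3744, 0.2424)
Step 3: at (3.328, 1.3744, 0.2424), ∇E = (11.264, 18.2304, 8.1104) → (3.328, 1.3744, 0.2424) − 0.04·(11.264, 18.2304, 8.1104) = (2.87744, 0.645184, -0.082016)
∂E/∂x at (2.87744, 0.645184, -0.082016) = 7.5264

7.5264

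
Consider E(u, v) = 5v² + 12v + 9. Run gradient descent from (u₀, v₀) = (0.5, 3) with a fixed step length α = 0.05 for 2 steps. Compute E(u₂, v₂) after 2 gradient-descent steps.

7.3125

∇E = (0, 10v + 12)
Step 1: at (0.5, 3), ∇E = (0, 42) → (0.5, 3) − 0.05·(0, 42) = (0.5, 0.9)
Step 2: at (0.5, 0.9), ∇E = (0, 21) → (0.5, 0.9) − 0.05·(0, 21) = (0.5, -0.15)
E(0.5, -0.15) = 7.3125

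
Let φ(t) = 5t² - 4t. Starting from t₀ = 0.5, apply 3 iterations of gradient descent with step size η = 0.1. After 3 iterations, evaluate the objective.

φ′(t) = 10t - 4
Step 1: φ′(0.5) = 1; t₁ = 0.5 − 0.1·1 = 0.4
Step 2: φ′(0.4) = 0; t₂ = 0.4 − 0.1·0 = 0.4
Step 3: φ′(0.4) = 0; t₃ = 0.4 − 0.1·0 = 0.4
φ(0.4) = -0.8

-0.8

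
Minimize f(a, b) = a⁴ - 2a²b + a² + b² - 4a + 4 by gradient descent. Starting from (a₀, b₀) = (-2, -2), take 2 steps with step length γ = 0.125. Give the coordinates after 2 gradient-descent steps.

(-59.5, 5.875)

∇f = (4a³ - 4ab + 2a - 4, -2a² + 2b)
Step 1: at (-2, -2), ∇f = (-56, -12) → (-2, -2) − 0.125·(-56, -12) = (5, -0.5)
Step 2: at (5, -0.5), ∇f = (516, -51) → (5, -0.5) − 0.125·(516, -51) = (-59.5, 5.875)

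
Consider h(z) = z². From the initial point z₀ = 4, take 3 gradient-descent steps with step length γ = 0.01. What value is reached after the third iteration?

h′(z) = 2z
z₁ = 4 − 0.01·8 = 3.92
z₂ = 3.92 − 0.01·7.84 = 3.8416
z₃ = 3.8416 − 0.01·7.6832 = 3.764768

3.764768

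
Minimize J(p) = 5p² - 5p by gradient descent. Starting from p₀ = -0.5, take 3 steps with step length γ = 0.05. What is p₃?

0.375

J′(p) = 10p - 5
p₁ = -0.5 − 0.05·(-10) = 0
p₂ = 0 − 0.05·(-5) = 0.25
p₃ = 0.25 − 0.05·(-2.5) = 0.375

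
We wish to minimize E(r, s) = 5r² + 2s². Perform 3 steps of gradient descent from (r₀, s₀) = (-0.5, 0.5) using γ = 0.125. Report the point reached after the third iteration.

(0.0078125, 0.0625)

∇E = (10r, 4s)
(r₁, s₁) = (-0.5, 0.5) − 0.125·(-5, 2) = (0.125, 0.25)
(r₂, s₂) = (0.125, 0.25) − 0.125·(1.25, 1) = (-0.03125, 0.125)
(r₃, s₃) = (-0.03125, 0.125) − 0.125·(-0.3125, 0.5) = (0.0078125, 0.0625)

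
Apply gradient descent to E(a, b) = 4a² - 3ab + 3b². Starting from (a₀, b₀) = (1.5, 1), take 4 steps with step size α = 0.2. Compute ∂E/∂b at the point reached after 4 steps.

∇E = (8a - 3b, -3a + 6b)
(a₁, b₁) = (1.5, 1) − 0.2·(9, 1.5) = (-0.3, 0.7)
(a₂, b₂) = (-0.3, 0.7) − 0.2·(-4.5, 5.1) = (0.6, -0.32)
(a₃, b₃) = (0.6, -0.32) − 0.2·(5.76, -3.72) = (-0.552, 0.424)
(a₄, b₄) = (-0.552, 0.424) − 0.2·(-5.688, 4.2) = (0.5856, -0.416)
∂E/∂b at (0.5856, -0.416) = -4.2528

-4.2528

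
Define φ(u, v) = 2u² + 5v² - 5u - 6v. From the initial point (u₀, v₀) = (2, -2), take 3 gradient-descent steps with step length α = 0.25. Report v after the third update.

∇φ = (4u - 5, 10v - 6)
(u₁, v₁) = (2, -2) − 0.25·(3, -26) = (1.25, 4.5)
(u₂, v₂) = (1.25, 4.5) − 0.25·(0, 39) = (1.25, -5.25)
(u₃, v₃) = (1.25, -5.25) − 0.25·(0, -58.5) = (1.25, 9.375)
v = 9.375

9.375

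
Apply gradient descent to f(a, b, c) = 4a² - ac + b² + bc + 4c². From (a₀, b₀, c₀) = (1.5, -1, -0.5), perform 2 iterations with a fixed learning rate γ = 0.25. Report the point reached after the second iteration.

∇f = (8a - c, 2b + c, -a + b + 8c)
(a₁, b₁, c₁) = (1.5, -1, -0.5) − 0.25·(12.5, -2.5, -6.5) = (-1.625, -0.375, 1.125)
(a₂, b₂, c₂) = (-1.625, -0.375, 1.125) − 0.25·(-14.125, 0.375, 10.25) = (1.90625, -0.46875, -1.4375)

(1.90625, -0.46875, -1.4375)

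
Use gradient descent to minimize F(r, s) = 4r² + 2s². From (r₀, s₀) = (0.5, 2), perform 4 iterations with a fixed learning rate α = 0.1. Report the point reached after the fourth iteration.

(0.0008, 0.2592)

∇F = (8r, 4s)
Step 1: at (0.5, 2), ∇F = (4, 8) → (0.5, 2) − 0.1·(4, 8) = (0.1, 1.2)
Step 2: at (0.1, 1.2), ∇F = (0.8, 4.8) → (0.1, 1.2) − 0.1·(0.8, 4.8) = (0.02, 0.72)
Step 3: at (0.02, 0.72), ∇F = (0.16, 2.88) → (0.02, 0.72) − 0.1·(0.16, 2.88) = (0.004, 0.432)
Step 4: at (0.004, 0.432), ∇F = (0.032, 1.728) → (0.004, 0.432) − 0.1·(0.032, 1.728) = (0.0008, 0.2592)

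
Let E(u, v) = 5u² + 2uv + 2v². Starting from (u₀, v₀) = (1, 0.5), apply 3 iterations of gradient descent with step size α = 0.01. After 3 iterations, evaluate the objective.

3.335532139424

∇E = (10u + 2v, 2u + 4v)
Step 1: at (1, 0.5), ∇E = (11, 4) → (1, 0.5) − 0.01·(11, 4) = (0.89, 0.46)
Step 2: at (0.89, 0.46), ∇E = (9.82, 3.62) → (0.89, 0.46) − 0.01·(9.82, 3.62) = (0.7918, 0.4238)
Step 3: at (0.7918, 0.4238), ∇E = (8.7656, 3.2788) → (0.7918, 0.4238) − 0.01·(8.7656, 3.2788) = (0.704144, 0.391012)
E(0.704144, 0.391012) = 3.335532139424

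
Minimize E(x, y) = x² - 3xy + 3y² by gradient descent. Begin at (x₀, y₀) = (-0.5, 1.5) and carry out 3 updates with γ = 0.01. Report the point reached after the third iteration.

∇E = (2x - 3y, -3x + 6y)
(x₁, y₁) = (-0.5, 1.5) − 0.01·(-5.5, 10.5) = (-0.445, 1.395)
(x₂, y₂) = (-0.445, 1.395) − 0.01·(-5.075, 9.705) = (-0.39425, 1.29795)
(x₃, y₃) = (-0.39425, 1.29795) − 0.01·(-4.68235, 8.97045) = (-0.3474265, 1.2082455)

(-0.3474265, 1.2082455)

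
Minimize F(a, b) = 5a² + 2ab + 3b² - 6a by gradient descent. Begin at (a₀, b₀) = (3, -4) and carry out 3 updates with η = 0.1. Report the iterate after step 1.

∇F = (10a + 2b - 6, 2a + 6b)
(a₁, b₁) = (3, -4) − 0.1·(16, -18) = (1.4, -2.2)

(1.4, -2.2)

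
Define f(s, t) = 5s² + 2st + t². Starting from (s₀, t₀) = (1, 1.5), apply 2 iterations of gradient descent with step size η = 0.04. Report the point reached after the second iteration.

∇f = (10s + 2t, 2s + 2t)
Step 1: at (1, 1.5), ∇f = (13, 5) → (1, 1.5) − 0.04·(13, 5) = (0.48, 1.3)
Step 2: at (0.48, 1.3), ∇f = (7.4, 3.56) → (0.48, 1.3) − 0.04·(7.4, 3.56) = (0.184, 1.1576)

(0.184, 1.1576)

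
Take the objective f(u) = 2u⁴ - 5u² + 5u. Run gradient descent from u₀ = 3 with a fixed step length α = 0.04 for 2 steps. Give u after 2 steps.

f′(u) = 8u³ - 10u + 5
u₁ = 3 − 0.04·191 = -4.64
u₂ = -4.64 − 0.04·(-747.778752) = 25.27115008

25.27115008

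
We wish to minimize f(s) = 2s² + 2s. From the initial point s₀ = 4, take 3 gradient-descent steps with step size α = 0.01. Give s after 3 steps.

3.481312

f′(s) = 4s + 2
Step 1: f′(4) = 18; s₁ = 4 − 0.01·18 = 3.82
Step 2: f′(3.82) = 17.28; s₂ = 3.82 − 0.01·17.28 = 3.6472
Step 3: f′(3.6472) = 16.5888; s₃ = 3.6472 − 0.01·16.5888 = 3.481312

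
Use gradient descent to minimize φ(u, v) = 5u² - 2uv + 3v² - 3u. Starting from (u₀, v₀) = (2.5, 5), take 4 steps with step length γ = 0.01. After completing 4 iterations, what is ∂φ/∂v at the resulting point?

∇φ = (10u - 2v - 3, -2u + 6v)
Step 1: at (2.5, 5), ∇φ = (12, 25) → (2.5, 5) − 0.01·(12, 25) = (2.38, 4.75)
Step 2: at (2.38, 4.75), ∇φ = (11.3, 23.74) → (2.38, 4.75) − 0.01·(11.3, 23.74) = (2.267, 4.5126)
Step 3: at (2.267, 4.5126), ∇φ = (10.6448, 22.5416) → (2.267, 4.5126) − 0.01·(10.6448, 22.5416) = (2.160552, 4.287184)
Step 4: at (2.160552, 4.287184), ∇φ = (10.031152, 21.402) → (2.160552, 4.287184) − 0.01·(10.031152, 21.402) = (2.06024048, 4.073164)
∂φ/∂v at (2.06024048, 4.073164) = 20.31850304

20.31850304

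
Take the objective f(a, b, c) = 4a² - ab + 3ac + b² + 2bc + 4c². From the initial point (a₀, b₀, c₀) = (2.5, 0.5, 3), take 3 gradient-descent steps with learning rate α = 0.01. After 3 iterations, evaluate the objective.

42.368642684371

∇f = (8a - b + 3c, -a + 2b + 2c, 3a + 2b + 8c)
(a₁, b₁, c₁) = (2.5, 0.5, 3) − 0.01·(28.5, 4.5, 32.5) = (2.215, 0.455, 2.675)
(a₂, b₂, c₂) = (2.215, 0.455, 2.675) − 0.01·(25.29, 4.045, 28.955) = (1.9621, 0.41455, 2.38545)
(a₃, b₃, c₃) = (1.9621, 0.41455, 2.38545) − 0.01·(22.4386, 3.6379, 25.799) = (1.737714, 0.378171, 2.12746)
f(1.737714, 0.378171, 2.12746) = 42.368642684371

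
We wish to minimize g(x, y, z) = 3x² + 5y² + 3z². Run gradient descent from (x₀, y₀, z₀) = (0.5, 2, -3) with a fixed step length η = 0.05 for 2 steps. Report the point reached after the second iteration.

(0.245, 0.5, -1.47)

∇g = (6x, 10y, 6z)
(x₁, y₁, z₁) = (0.5, 2, -3) − 0.05·(3, 20, -18) = (0.35, 1, -2.1)
(x₂, y₂, z₂) = (0.35, 1, -2.1) − 0.05·(2.1, 10, -12.6) = (0.245, 0.5, -1.47)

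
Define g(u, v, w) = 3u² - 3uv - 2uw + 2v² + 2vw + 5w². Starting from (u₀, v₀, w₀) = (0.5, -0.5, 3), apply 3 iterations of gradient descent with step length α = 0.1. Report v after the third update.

-0.2105

∇g = (6u - 3v - 2w, -3u + 4v + 2w, -2u + 2v + 10w)
(u₁, v₁, w₁) = (0.5, -0.5, 3) − 0.1·(-1.5, 2.5, 28) = (0.65, -0.75, 0.2)
(u₂, v₂, w₂) = (0.65, -0.75, 0.2) − 0.1·(5.75, -4.55, -0.8) = (0.075, -0.295, 0.28)
(u₃, v₃, w₃) = (0.075, -0.295, 0.28) − 0.1·(0.775, -0.845, 2.06) = (-0.0025, -0.2105, 0.074)
v = -0.2105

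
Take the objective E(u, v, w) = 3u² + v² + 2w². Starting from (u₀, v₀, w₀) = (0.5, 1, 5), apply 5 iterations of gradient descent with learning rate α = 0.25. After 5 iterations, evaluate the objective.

∇E = (6u, 2v, 4w)
Step 1: at (0.5, 1, 5), ∇E = (3, 2, 20) → (0.5, 1, 5) − 0.25·(3, 2, 20) = (-0.25, 0.5, 0)
Step 2: at (-0.25, 0.5, 0), ∇E = (-1.5, 1, 0) → (-0.25, 0.5, 0) − 0.25·(-1.5, 1, 0) = (0.125, 0.25, 0)
Step 3: at (0.125, 0.25, 0), ∇E = (0.75, 0.5, 0) → (0.125, 0.25, 0) − 0.25·(0.75, 0.5, 0) = (-0.0625, 0.125, 0)
Step 4: at (-0.0625, 0.125, 0), ∇E = (-0.375, 0.25, 0) → (-0.0625, 0.125, 0) − 0.25·(-0.375, 0.25, 0) = (0.03125, 0.0625, 0)
Step 5: at (0.03125, 0.0625, 0), ∇E = (0.1875, 0.125, 0) → (0.03125, 0.0625, 0) − 0.25·(0.1875, 0.125, 0) = (-0.015625, 0.03125, 0)
E(-0.015625, 0.03125, 0) = 0.001708984375

0.001708984375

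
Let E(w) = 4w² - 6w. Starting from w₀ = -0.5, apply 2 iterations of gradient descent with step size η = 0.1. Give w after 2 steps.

E′(w) = 8w - 6
w₁ = -0.5 − 0.1·(-10) = 0.5
w₂ = 0.5 − 0.1·(-2) = 0.7

0.7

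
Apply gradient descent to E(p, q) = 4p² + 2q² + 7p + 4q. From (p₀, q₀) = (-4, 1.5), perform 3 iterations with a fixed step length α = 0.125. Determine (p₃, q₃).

(-0.875, -0.6875)

∇E = (8p + 7, 4q + 4)
Step 1: at (-4, 1.5), ∇E = (-25, 10) → (-4, 1.5) − 0.125·(-25, 10) = (-0.875, 0.25)
Step 2: at (-0.875, 0.25), ∇E = (0, 5) → (-0.875, 0.25) − 0.125·(0, 5) = (-0.875, -0.375)
Step 3: at (-0.875, -0.375), ∇E = (0, 2.5) → (-0.875, -0.375) − 0.125·(0, 2.5) = (-0.875, -0.6875)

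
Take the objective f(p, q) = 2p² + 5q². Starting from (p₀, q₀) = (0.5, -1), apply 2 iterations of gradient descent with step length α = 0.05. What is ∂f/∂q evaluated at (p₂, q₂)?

-2.5

∇f = (4p, 10q)
Step 1: at (0.5, -1), ∇f = (2, -10) → (0.5, -1) − 0.05·(2, -10) = (0.4, -0.5)
Step 2: at (0.4, -0.5), ∇f = (1.6, -5) → (0.4, -0.5) − 0.05·(1.6, -5) = (0.32, -0.25)
∂f/∂q at (0.32, -0.25) = -2.5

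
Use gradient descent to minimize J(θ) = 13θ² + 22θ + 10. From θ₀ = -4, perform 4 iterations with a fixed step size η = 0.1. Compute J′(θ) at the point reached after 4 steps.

-537.3952

J′(θ) = 26θ + 22
Step 1: J′(-4) = -82; θ₁ = -4 − 0.1·(-82) = 4.2
Step 2: J′(4.2) = 131.2; θ₂ = 4.2 − 0.1·131.2 = -8.92
Step 3: J′(-8.92) = -209.92; θ₃ = -8.92 − 0.1·(-209.92) = 12.072
Step 4: J′(12.072) = 335.872; θ₄ = 12.072 − 0.1·335.872 = -21.5152
J′(θ) at (-21.5152) = -537.3952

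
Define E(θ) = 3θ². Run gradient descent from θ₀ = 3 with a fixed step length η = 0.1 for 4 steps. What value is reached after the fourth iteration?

0.0768

E′(θ) = 6θ
Step 1: E′(3) = 18; θ₁ = 3 − 0.1·18 = 1.2
Step 2: E′(1.2) = 7.2; θ₂ = 1.2 − 0.1·7.2 = 0.48
Step 3: E′(0.48) = 2.88; θ₃ = 0.48 − 0.1·2.88 = 0.192
Step 4: E′(0.192) = 1.152; θ₄ = 0.192 − 0.1·1.152 = 0.0768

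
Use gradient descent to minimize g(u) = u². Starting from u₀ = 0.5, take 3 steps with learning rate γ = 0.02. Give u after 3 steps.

0.442368

g′(u) = 2u
Step 1: g′(0.5) = 1; u₁ = 0.5 − 0.02·1 = 0.48
Step 2: g′(0.48) = 0.96; u₂ = 0.48 − 0.02·0.96 = 0.4608
Step 3: g′(0.4608) = 0.9216; u₃ = 0.4608 − 0.02·0.9216 = 0.442368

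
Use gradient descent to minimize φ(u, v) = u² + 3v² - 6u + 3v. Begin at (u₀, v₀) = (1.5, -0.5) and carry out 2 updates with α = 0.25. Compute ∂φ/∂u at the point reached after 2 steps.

-0.75

∇φ = (2u - 6, 6v + 3)
Step 1: at (1.5, -0.5), ∇φ = (-3, 0) → (1.5, -0.5) − 0.25·(-3, 0) = (2.25, -0.5)
Step 2: at (2.25, -0.5), ∇φ = (-1.5, 0) → (2.25, -0.5) − 0.25·(-1.5, 0) = (2.625, -0.5)
∂φ/∂u at (2.625, -0.5) = -0.75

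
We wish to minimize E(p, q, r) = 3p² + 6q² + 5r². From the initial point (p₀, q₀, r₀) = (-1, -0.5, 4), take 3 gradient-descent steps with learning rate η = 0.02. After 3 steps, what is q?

-0.219488

∇E = (6p, 12q, 10r)
(p₁, q₁, r₁) = (-1, -0.5, 4) − 0.02·(-6, -6, 40) = (-0.88, -0.38, 3.2)
(p₂, q₂, r₂) = (-0.88, -0.38, 3.2) − 0.02·(-5.28, -4.56, 32) = (-0.7744, -0.2888, 2.56)
(p₃, q₃, r₃) = (-0.7744, -0.2888, 2.56) − 0.02·(-4.6464, -3.4656, 25.6) = (-0.681472, -0.219488, 2.048)
q = -0.219488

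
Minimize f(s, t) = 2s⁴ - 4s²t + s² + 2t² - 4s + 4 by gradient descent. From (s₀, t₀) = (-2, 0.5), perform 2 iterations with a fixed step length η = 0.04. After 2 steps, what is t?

0.940576

∇f = (8s³ - 8st + 2s - 4, -4s² + 4t)
(s₁, t₁) = (-2, 0.5) − 0.04·(-64, -14) = (0.56, 1.06)
(s₂, t₂) = (0.56, 1.06) − 0.04·(-6.223872, 2.9856) = (0.80895488, 0.940576)
t = 0.940576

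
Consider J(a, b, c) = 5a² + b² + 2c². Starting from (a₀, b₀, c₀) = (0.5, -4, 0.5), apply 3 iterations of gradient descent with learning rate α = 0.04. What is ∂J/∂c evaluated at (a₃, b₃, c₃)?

∇J = (10a, 2b, 4c)
Step 1: at (0.5, -4, 0.5), ∇J = (5, -8, 2) → (0.5, -4, 0.5) − 0.04·(5, -8, 2) = (0.3, -3.68, 0.42)
Step 2: at (0.3, -3.68, 0.42), ∇J = (3, -7.36, 1.68) → (0.3, -3.68, 0.42) − 0.04·(3, -7.36, 1.68) = (0.18, -3.3856, 0.3528)
Step 3: at (0.18, -3.3856, 0.3528), ∇J = (1.8, -6.7712, 1.4112) → (0.18, -3.3856, 0.3528) − 0.04·(1.8, -6.7712, 1.4112) = (0.108, -3.114752, 0.296352)
∂J/∂c at (0.108, -3.114752, 0.296352) = 1.185408

1.185408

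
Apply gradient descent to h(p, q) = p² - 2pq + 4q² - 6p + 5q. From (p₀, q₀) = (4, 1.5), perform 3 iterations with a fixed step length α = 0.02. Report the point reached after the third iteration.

(4.037504, 1.043744)

∇h = (2p - 2q - 6, -2p + 8q + 5)
Step 1: at (4, 1.5), ∇h = (-1, 9) → (4, 1.5) − 0.02·(-1, 9) = (4.02, 1.32)
Step 2: at (4.02, 1.32), ∇h = (-0.6, 7.52) → (4.02, 1.32) − 0.02·(-0.6, 7.52) = (4.032, 1.1696)
Step 3: at (4.032, 1.1696), ∇h = (-0.2752, 6.2928) → (4.032, 1.1696) − 0.02·(-0.2752, 6.2928) = (4.037504, 1.043744)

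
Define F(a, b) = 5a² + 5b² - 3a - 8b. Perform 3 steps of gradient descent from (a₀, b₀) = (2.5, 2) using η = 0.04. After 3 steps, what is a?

0.7752

∇F = (10a - 3, 10b - 8)
(a₁, b₁) = (2.5, 2) − 0.04·(22, 12) = (1.62, 1.52)
(a₂, b₂) = (1.62, 1.52) − 0.04·(13.2, 7.2) = (1.092, 1.232)
(a₃, b₃) = (1.092, 1.232) − 0.04·(7.92, 4.32) = (0.7752, 1.0592)
a = 0.7752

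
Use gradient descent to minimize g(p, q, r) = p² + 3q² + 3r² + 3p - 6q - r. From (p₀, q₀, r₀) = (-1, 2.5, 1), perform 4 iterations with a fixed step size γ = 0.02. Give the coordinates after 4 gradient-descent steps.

∇g = (2p + 3, 6q - 6, 6r - 1)
(p₁, q₁, r₁) = (-1, 2.5, 1) − 0.02·(1, 9, 5) = (-1.02, 2.32, 0.9)
(p₂, q₂, r₂) = (-1.02, 2.32, 0.9) − 0.02·(0.96, 7.92, 4.4) = (-1.0392, 2.1616, 0.812)
(p₃, q₃, r₃) = (-1.0392, 2.1616, 0.812) − 0.02·(0.9216, 6.9696, 3.872) = (-1.057632, 2.022208, 0.73456)
(p₄, q₄, r₄) = (-1.057632, 2.022208, 0.73456) − 0.02·(0.884736, 6.133248, 3.40736) = (-1.07532672, 1.89954304, 0.6664128)

(-1.07532672, 1.89954304, 0.6664128)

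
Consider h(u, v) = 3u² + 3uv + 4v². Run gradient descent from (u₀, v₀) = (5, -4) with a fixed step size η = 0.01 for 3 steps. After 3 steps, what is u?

∇h = (6u + 3v, 3u + 8v)
(u₁, v₁) = (5, -4) − 0.01·(18, -17) = (4.82, -3.83)
(u₂, v₂) = (4.82, -3.83) − 0.01·(17.43, -16.18) = (4.6457, -3.6682)
(u₃, v₃) = (4.6457, -3.6682) − 0.01·(16.8696, -15.4085) = (4.477004, -3.514115)
u = 4.477004

4.477004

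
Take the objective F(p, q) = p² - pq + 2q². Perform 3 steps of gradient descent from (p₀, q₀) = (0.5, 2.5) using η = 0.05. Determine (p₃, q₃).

(0.6393125, 1.3499375)

∇F = (2p - q, -p + 4q)
(p₁, q₁) = (0.5, 2.5) − 0.05·(-1.5, 9.5) = (0.575, 2.025)
(p₂, q₂) = (0.575, 2.025) − 0.05·(-0.875, 7.525) = (0.61875, 1.64875)
(p₃, q₃) = (0.61875, 1.64875) − 0.05·(-0.41125, 5.97625) = (0.6393125, 1.3499375)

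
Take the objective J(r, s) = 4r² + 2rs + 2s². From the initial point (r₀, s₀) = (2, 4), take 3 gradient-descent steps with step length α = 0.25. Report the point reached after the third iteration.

(-5.5, -2.25)

∇J = (8r + 2s, 2r + 4s)
Step 1: at (2, 4), ∇J = (24, 20) → (2, 4) − 0.25·(24, 20) = (-4, -1)
Step 2: at (-4, -1), ∇J = (-34, -12) → (-4, -1) − 0.25·(-34, -12) = (4.5, 2)
Step 3: at (4.5, 2), ∇J = (40, 17) → (4.5, 2) − 0.25·(40, 17) = (-5.5, -2.25)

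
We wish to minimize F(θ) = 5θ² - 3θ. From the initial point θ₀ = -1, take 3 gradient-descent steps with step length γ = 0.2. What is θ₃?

F′(θ) = 10θ - 3
Step 1: F′(-1) = -13; θ₁ = -1 − 0.2·(-13) = 1.6
Step 2: F′(1.6) = 13; θ₂ = 1.6 − 0.2·13 = -1
Step 3: F′(-1) = -13; θ₃ = -1 − 0.2·(-13) = 1.6

1.6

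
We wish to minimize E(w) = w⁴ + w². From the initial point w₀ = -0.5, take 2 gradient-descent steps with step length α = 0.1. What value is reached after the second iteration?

E′(w) = 4w³ + 2w
w₁ = -0.5 − 0.1·(-1.5) = -0.35
w₂ = -0.35 − 0.1·(-0.8715) = -0.26285

-0.26285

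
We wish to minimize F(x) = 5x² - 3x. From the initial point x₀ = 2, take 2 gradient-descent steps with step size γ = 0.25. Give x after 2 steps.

4.125

F′(x) = 10x - 3
Step 1: F′(2) = 17; x₁ = 2 − 0.25·17 = -2.25
Step 2: F′(-2.25) = -25.5; x₂ = -2.25 − 0.25·(-25.5) = 4.125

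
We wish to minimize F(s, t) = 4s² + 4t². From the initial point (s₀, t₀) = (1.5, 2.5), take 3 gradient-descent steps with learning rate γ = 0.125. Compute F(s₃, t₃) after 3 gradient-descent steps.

∇F = (8s, 8t)
Step 1: at (1.5, 2.5), ∇F = (12, 20) → (1.5, 2.5) − 0.125·(12, 20) = (0, 0)
Step 2: at (0, 0), ∇F = (0, 0) → (0, 0) − 0.125·(0, 0) = (0, 0)
Step 3: at (0, 0), ∇F = (0, 0) → (0, 0) − 0.125·(0, 0) = (0, 0)
F(0, 0) = 0

0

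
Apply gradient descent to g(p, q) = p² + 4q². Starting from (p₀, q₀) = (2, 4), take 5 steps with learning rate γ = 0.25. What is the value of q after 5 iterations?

∇g = (2p, 8q)
(p₁, q₁) = (2, 4) − 0.25·(4, 32) = (1, -4)
(p₂, q₂) = (1, -4) − 0.25·(2, -32) = (0.5, 4)
(p₃, q₃) = (0.5, 4) − 0.25·(1, 32) = (0.25, -4)
(p₄, q₄) = (0.25, -4) − 0.25·(0.5, -32) = (0.125, 4)
(p₅, q₅) = (0.125, 4) − 0.25·(0.25, 32) = (0.0625, -4)
q = -4

-4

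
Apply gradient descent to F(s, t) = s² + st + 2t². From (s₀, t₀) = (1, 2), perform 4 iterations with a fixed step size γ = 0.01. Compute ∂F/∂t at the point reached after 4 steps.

∇F = (2s + t, s + 4t)
Step 1: at (1, 2), ∇F = (4, 9) → (1, 2) − 0.01·(4, 9) = (0.96, 1.91)
Step 2: at (0.96, 1.91), ∇F = (3.83, 8.6) → (0.96, 1.91) − 0.01·(3.83, 8.6) = (0.9217, 1.824)
Step 3: at (0.9217, 1.824), ∇F = (3.6674, 8.2177) → (0.9217, 1.824) − 0.01·(3.6674, 8.2177) = (0.885026, 1.741823)
Step 4: at (0.885026, 1.741823), ∇F = (3.511875, 7.852318) → (0.885026, 1.741823) − 0.01·(3.511875, 7.852318) = (0.84990725, 1.66329982)
∂F/∂t at (0.84990725, 1.66329982) = 7.50310653

7.50310653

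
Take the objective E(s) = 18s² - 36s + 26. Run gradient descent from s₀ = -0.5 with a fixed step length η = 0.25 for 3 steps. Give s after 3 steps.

E′(s) = 36s - 36
s₁ = -0.5 − 0.25·(-54) = 13
s₂ = 13 − 0.25·432 = -95
s₃ = -95 − 0.25·(-3456) = 769

769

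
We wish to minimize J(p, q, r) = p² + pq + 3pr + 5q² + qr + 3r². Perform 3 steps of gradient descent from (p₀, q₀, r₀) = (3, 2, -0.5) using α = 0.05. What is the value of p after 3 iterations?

∇J = (2p + q + 3r, p + 10q + r, 3p + q + 6r)
(p₁, q₁, r₁) = (3, 2, -0.5) − 0.05·(6.5, 22.5, 8) = (2.675, 0.875, -0.9)
(p₂, q₂, r₂) = (2.675, 0.875, -0.9) − 0.05·(3.525, 10.525, 3.5) = (2.49875, 0.34875, -1.075)
(p₃, q₃, r₃) = (2.49875, 0.34875, -1.075) − 0.05·(2.12125, 4.91125, 1.395) = (2.3926875, 0.1031875, -1.14475)
p = 2.3926875

2.3926875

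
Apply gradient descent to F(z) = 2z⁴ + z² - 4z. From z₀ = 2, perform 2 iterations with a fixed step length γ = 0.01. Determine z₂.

1.17156352

F′(z) = 8z³ + 2z - 4
Step 1: F′(2) = 64; z₁ = 2 − 0.01·64 = 1.36
Step 2: F′(1.36) = 18.843648; z₂ = 1.36 − 0.01·18.843648 = 1.17156352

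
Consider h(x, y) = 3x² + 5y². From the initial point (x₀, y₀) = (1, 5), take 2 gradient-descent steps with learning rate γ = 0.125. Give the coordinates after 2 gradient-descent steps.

(0.0625, 0.3125)

∇h = (6x, 10y)
(x₁, y₁) = (1, 5) − 0.125·(6, 50) = (0.25, -1.25)
(x₂, y₂) = (0.25, -1.25) − 0.125·(1.5, -12.5) = (0.0625, 0.3125)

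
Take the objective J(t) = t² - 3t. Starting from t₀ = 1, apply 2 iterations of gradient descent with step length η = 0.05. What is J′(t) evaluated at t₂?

J′(t) = 2t - 3
Step 1: J′(1) = -1; t₁ = 1 − 0.05·(-1) = 1.05
Step 2: J′(1.05) = -0.9; t₂ = 1.05 − 0.05·(-0.9) = 1.095
J′(t) at (1.095) = -0.81

-0.81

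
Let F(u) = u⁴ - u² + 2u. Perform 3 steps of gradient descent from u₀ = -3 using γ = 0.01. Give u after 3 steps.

F′(u) = 4u³ - 2u + 2
u₁ = -3 − 0.01·(-100) = -2
u₂ = -2 − 0.01·(-26) = -1.74
u₃ = -1.74 − 0.01·(-15.592096) = -1.58407904

-1.58407904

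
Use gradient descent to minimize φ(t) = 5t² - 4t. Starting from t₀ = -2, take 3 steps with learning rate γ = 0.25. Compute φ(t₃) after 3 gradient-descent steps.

φ′(t) = 10t - 4
t₁ = -2 − 0.25·(-24) = 4
t₂ = 4 − 0.25·36 = -5
t₃ = -5 − 0.25·(-54) = 8.5
φ(8.5) = 327.25

327.25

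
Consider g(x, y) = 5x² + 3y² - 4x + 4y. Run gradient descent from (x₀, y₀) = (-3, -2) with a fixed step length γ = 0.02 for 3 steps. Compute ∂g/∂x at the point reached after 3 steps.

-17.408

∇g = (10x - 4, 6y + 4)
(x₁, y₁) = (-3, -2) − 0.02·(-34, -8) = (-2.32, -1.84)
(x₂, y₂) = (-2.32, -1.84) − 0.02·(-27.2, -7.04) = (-1.776, -1.6992)
(x₃, y₃) = (-1.776, -1.6992) − 0.02·(-21.76, -6.1952) = (-1.3408, -1.575296)
∂g/∂x at (-1.3408, -1.575296) = -17.408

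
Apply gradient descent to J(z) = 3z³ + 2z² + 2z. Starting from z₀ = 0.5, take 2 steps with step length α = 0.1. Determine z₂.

J′(z) = 9z² + 4z + 2
z₁ = 0.5 − 0.1·6.25 = -0.125
z₂ = -0.125 − 0.1·1.640625 = -0.2890625

-0.2890625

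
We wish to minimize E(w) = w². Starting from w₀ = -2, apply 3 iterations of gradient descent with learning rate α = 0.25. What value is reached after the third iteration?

-0.25

E′(w) = 2w
Step 1: E′(-2) = -4; w₁ = -2 − 0.25·(-4) = -1
Step 2: E′(-1) = -2; w₂ = -1 − 0.25·(-2) = -0.5
Step 3: E′(-0.5) = -1; w₃ = -0.5 − 0.25·(-1) = -0.25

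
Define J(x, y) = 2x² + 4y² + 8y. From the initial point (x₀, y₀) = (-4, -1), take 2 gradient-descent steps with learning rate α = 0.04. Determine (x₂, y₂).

(-2.8224, -1)

∇J = (4x, 8y + 8)
(x₁, y₁) = (-4, -1) − 0.04·(-16, 0) = (-3.36, -1)
(x₂, y₂) = (-3.36, -1) − 0.04·(-13.44, 0) = (-2.8224, -1)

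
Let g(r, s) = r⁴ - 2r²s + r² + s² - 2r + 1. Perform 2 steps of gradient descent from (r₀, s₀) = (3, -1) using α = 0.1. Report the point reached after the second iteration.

∇g = (4r³ - 4rs + 2r - 2, -2r² + 2s)
Step 1: at (3, -1), ∇g = (124, -20) → (3, -1) − 0.1·(124, -20) = (-9.4, 1)
Step 2: at (-9.4, 1), ∇g = (-3305.536, -174.72) → (-9.4, 1) − 0.1·(-3305.536, -174.72) = (321.1536, 18.472)

(321.1536, 18.472)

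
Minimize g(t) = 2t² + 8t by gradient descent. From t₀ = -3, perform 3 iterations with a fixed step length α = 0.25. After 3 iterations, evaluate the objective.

g′(t) = 4t + 8
Step 1: g′(-3) = -4; t₁ = -3 − 0.25·(-4) = -2
Step 2: g′(-2) = 0; t₂ = -2 − 0.25·0 = -2
Step 3: g′(-2) = 0; t₃ = -2 − 0.25·0 = -2
g(-2) = -8

-8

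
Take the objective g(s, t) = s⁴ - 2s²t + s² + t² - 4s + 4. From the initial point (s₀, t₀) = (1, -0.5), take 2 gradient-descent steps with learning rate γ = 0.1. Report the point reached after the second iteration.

(0.7456, -0.088)

∇g = (4s³ - 4st + 2s - 4, -2s² + 2t)
Step 1: at (1, -0.5), ∇g = (4, -3) → (1, -0.5) − 0.1·(4, -3) = (0.6, -0.2)
Step 2: at (0.6, -0.2), ∇g = (-1.456, -1.12) → (0.6, -0.2) − 0.1·(-1.456, -1.12) = (0.7456, -0.088)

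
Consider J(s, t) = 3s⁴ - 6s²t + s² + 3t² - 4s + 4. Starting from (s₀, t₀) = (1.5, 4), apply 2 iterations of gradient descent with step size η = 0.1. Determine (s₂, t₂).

(-107.59125, 14.7175)

∇J = (12s³ - 12st + 2s - 4, -6s² + 6t)
(s₁, t₁) = (1.5, 4) − 0.1·(-32.5, 10.5) = (4.75, 2.95)
(s₂, t₂) = (4.75, 2.95) − 0.1·(1123.4125, -117.675) = (-107.59125, 14.7175)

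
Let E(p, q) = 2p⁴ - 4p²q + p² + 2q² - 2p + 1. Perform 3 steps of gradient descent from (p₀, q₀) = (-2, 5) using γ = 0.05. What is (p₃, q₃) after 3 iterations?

(-1.818, 4.17)

∇E = (8p³ - 8pq + 2p - 2, -4p² + 4q)
Step 1: at (-2, 5), ∇E = (10, 4) → (-2, 5) − 0.05·(10, 4) = (-2.5, 4.8)
Step 2: at (-2.5, 4.8), ∇E = (-36, -5.8) → (-2.5, 4.8) − 0.05·(-36, -5.8) = (-0.7, 5.09)
Step 3: at (-0.7, 5.09), ∇E = (22.36, 18.4) → (-0.7, 5.09) − 0.05·(22.36, 18.4) = (-1.818, 4.17)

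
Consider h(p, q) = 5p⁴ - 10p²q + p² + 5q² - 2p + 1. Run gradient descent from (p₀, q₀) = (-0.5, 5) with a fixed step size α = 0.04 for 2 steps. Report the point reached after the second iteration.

∇h = (20p³ - 20pq + 2p - 2, -10p² + 10q)
(p₁, q₁) = (-0.5, 5) − 0.04·(44.5, 47.5) = (-2.28, 3.1)
(p₂, q₂) = (-2.28, 3.1) − 0.04·(-102.24704, -20.984) = (1.8098816, 3.93936)

(1.8098816, 3.93936)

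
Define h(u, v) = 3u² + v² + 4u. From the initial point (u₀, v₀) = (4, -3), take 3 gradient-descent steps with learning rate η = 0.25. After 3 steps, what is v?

∇h = (6u + 4, 2v)
(u₁, v₁) = (4, -3) − 0.25·(28, -6) = (-3, -1.5)
(u₂, v₂) = (-3, -1.5) − 0.25·(-14, -3) = (0.5, -0.75)
(u₃, v₃) = (0.5, -0.75) − 0.25·(7, -1.5) = (-1.25, -0.375)
v = -0.375

-0.375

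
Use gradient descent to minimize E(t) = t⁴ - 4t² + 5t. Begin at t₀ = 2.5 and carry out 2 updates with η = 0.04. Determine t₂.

0.55744

E′(t) = 4t³ - 8t + 5
t₁ = 2.5 − 0.04·47.5 = 0.6
t₂ = 0.6 − 0.04·1.064 = 0.55744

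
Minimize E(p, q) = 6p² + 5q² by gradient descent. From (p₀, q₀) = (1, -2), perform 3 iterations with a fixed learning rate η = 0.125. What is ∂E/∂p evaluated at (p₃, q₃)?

∇E = (12p, 10q)
Step 1: at (1, -2), ∇E = (12, -20) → (1, -2) − 0.125·(12, -20) = (-0.5, 0.5)
Step 2: at (-0.5, 0.5), ∇E = (-6, 5) → (-0.5, 0.5) − 0.125·(-6, 5) = (0.25, -0.125)
Step 3: at (0.25, -0.125), ∇E = (3, -1.25) → (0.25, -0.125) − 0.125·(3, -1.25) = (-0.125, 0.03125)
∂E/∂p at (-0.125, 0.03125) = -1.5

-1.5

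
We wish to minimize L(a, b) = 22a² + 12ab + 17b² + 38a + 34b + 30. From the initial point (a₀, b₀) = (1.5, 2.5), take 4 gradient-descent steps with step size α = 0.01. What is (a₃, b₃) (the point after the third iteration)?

∇L = (44a + 12b + 38, 12a + 34b + 34)
Step 1: at (1.5, 2.5), ∇L = (134, 137) → (1.5, 2.5) − 0.01·(134, 137) = (0.16, 1.13)
Step 2: at (0.16, 1.13), ∇L = (58.6, 74.34) → (0.16, 1.13) − 0.01·(58.6, 74.34) = (-0.426, 0.3866)
Step 3: at (-0.426, 0.3866), ∇L = (23.8952, 42.0324) → (-0.426, 0.3866) − 0.01·(23.8952, 42.0324) = (-0.664952, -0.033724)

(-0.664952, -0.033724)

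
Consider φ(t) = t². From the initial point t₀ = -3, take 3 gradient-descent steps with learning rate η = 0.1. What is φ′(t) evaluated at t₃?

-3.072

φ′(t) = 2t
Step 1: φ′(-3) = -6; t₁ = -3 − 0.1·(-6) = -2.4
Step 2: φ′(-2.4) = -4.8; t₂ = -2.4 − 0.1·(-4.8) = -1.92
Step 3: φ′(-1.92) = -3.84; t₃ = -1.92 − 0.1·(-3.84) = -1.536
φ′(t) at (-1.536) = -3.072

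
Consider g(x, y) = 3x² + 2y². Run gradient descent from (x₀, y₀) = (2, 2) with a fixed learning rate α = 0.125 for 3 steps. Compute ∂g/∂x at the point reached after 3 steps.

∇g = (6x, 4y)
(x₁, y₁) = (2, 2) − 0.125·(12, 8) = (0.5, 1)
(x₂, y₂) = (0.5, 1) − 0.125·(3, 4) = (0.125, 0.5)
(x₃, y₃) = (0.125, 0.5) − 0.125·(0.75, 2) = (0.03125, 0.25)
∂g/∂x at (0.03125, 0.25) = 0.1875

0.1875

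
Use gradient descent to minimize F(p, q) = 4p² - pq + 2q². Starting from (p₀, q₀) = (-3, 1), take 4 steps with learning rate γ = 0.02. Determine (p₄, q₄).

(-1.44436656, 0.5543336)

∇F = (8p - q, -p + 4q)
Step 1: at (-3, 1), ∇F = (-25, 7) → (-3, 1) − 0.02·(-25, 7) = (-2.5, 0.86)
Step 2: at (-2.5, 0.86), ∇F = (-20.86, 5.94) → (-2.5, 0.86) − 0.02·(-20.86, 5.94) = (-2.0828, 0.7412)
Step 3: at (-2.0828, 0.7412), ∇F = (-17.4036, 5.0476) → (-2.0828, 0.7412) − 0.02·(-17.4036, 5.0476) = (-1.734728, 0.640248)
Step 4: at (-1.734728, 0.640248), ∇F = (-14.518072, 4.29572) → (-1.734728, 0.640248) − 0.02·(-14.518072, 4.29572) = (-1.44436656, 0.5543336)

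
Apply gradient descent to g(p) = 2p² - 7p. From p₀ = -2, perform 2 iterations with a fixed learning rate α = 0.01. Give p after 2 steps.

g′(p) = 4p - 7
p₁ = -2 − 0.01·(-15) = -1.85
p₂ = -1.85 − 0.01·(-14.4) = -1.706

-1.706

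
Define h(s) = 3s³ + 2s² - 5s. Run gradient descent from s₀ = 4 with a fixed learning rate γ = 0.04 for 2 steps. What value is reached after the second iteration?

h′(s) = 9s² + 4s - 5
Step 1: h′(4) = 155; s₁ = 4 − 0.04·155 = -2.2
Step 2: h′(-2.2) = 29.76; s₂ = -2.2 − 0.04·29.76 = -3.3904

-3.3904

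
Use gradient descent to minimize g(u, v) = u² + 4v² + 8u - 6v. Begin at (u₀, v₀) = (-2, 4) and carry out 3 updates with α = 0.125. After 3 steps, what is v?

∇g = (2u + 8, 8v - 6)
(u₁, v₁) = (-2, 4) − 0.125·(4, 26) = (-2.5, 0.75)
(u₂, v₂) = (-2.5, 0.75) − 0.125·(3, 0) = (-2.875, 0.75)
(u₃, v₃) = (-2.875, 0.75) − 0.125·(2.25, 0) = (-3.15625, 0.75)
v = 0.75

0.75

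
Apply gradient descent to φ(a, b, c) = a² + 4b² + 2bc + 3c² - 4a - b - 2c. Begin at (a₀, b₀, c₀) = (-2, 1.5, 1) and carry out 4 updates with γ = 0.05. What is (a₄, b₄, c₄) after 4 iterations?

(-0.6244, 0.19205, 0.33565)

∇φ = (2a - 4, 8b + 2c - 1, 2b + 6c - 2)
(a₁, b₁, c₁) = (-2, 1.5, 1) − 0.05·(-8, 13, 7) = (-1.6, 0.85, 0.65)
(a₂, b₂, c₂) = (-1.6, 0.85, 0.65) − 0.05·(-7.2, 7.1, 3.6) = (-1.24, 0.495, 0.47)
(a₃, b₃, c₃) = (-1.24, 0.495, 0.47) − 0.05·(-6.48, 3.9, 1.81) = (-0.916, 0.3, 0.3795)
(a₄, b₄, c₄) = (-0.916, 0.3, 0.3795) − 0.05·(-5.832, 2.159, 0.877) = (-0.6244, 0.19205, 0.33565)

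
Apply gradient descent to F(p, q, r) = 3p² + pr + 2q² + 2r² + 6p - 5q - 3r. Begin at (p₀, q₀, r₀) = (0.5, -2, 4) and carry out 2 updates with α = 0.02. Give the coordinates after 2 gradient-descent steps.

(0.0166, -1.5008, 3.4868)

∇F = (6p + r + 6, 4q - 5, p + 4r - 3)
(p₁, q₁, r₁) = (0.5, -2, 4) − 0.02·(13, -13, 13.5) = (0.24, -1.74, 3.73)
(p₂, q₂, r₂) = (0.24, -1.74, 3.73) − 0.02·(11.17, -11.96, 12.16) = (0.0166, -1.5008, 3.4868)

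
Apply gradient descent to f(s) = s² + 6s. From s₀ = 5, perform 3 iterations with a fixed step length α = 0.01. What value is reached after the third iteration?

f′(s) = 2s + 6
Step 1: f′(5) = 16; s₁ = 5 − 0.01·16 = 4.84
Step 2: f′(4.84) = 15.68; s₂ = 4.84 − 0.01·15.68 = 4.6832
Step 3: f′(4.6832) = 15.3664; s₃ = 4.6832 − 0.01·15.3664 = 4.529536

4.529536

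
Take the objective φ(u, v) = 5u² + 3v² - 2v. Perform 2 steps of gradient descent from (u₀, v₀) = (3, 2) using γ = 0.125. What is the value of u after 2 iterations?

0.1875

∇φ = (10u, 6v - 2)
(u₁, v₁) = (3, 2) − 0.125·(30, 10) = (-0.75, 0.75)
(u₂, v₂) = (-0.75, 0.75) − 0.125·(-7.5, 2.5) = (0.1875, 0.4375)
u = 0.1875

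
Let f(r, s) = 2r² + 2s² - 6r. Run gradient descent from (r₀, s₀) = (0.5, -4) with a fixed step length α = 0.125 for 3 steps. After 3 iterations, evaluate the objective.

∇f = (4r - 6, 4s)
(r₁, s₁) = (0.5, -4) − 0.125·(-4, -16) = (1, -2)
(r₂, s₂) = (1, -2) − 0.125·(-2, -8) = (1.25, -1)
(r₃, s₃) = (1.25, -1) − 0.125·(-1, -4) = (1.375, -0.5)
f(1.375, -0.5) = -3.96875

-3.96875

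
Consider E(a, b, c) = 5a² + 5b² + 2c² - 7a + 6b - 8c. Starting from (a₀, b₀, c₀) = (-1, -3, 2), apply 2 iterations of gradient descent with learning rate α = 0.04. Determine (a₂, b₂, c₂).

∇E = (10a - 7, 10b + 6, 4c - 8)
Step 1: at (-1, -3, 2), ∇E = (-17, -24, 0) → (-1, -3, 2) − 0.04·(-17, -24, 0) = (-0.32, -2.04, 2)
Step 2: at (-0.32, -2.04, 2), ∇E = (-10.2, -14.4, 0) → (-0.32, -2.04, 2) − 0.04·(-10.2, -14.4, 0) = (0.088, -1.464, 2)

(0.088, -1.464, 2)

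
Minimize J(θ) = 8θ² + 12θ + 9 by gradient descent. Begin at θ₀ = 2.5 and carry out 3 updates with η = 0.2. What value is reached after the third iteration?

J′(θ) = 16θ + 12
Step 1: J′(2.5) = 52; θ₁ = 2.5 − 0.2·52 = -7.9
Step 2: J′(-7.9) = -114.4; θ₂ = -7.9 − 0.2·(-114.4) = 14.98
Step 3: J′(14.98) = 251.68; θ₃ = 14.98 − 0.2·251.68 = -35.356

-35.356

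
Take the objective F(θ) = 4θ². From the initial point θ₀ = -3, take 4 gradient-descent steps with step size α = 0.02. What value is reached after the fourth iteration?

-1.49361408

F′(θ) = 8θ
θ₁ = -3 − 0.02·(-24) = -2.52
θ₂ = -2.52 − 0.02·(-20.16) = -2.1168
θ₃ = -2.1168 − 0.02·(-16.9344) = -1.778112
θ₄ = -1.778112 − 0.02·(-14.224896) = -1.49361408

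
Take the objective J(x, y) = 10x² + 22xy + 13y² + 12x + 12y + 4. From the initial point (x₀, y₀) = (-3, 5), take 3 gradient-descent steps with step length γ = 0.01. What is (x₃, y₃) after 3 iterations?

∇J = (20x + 22y + 12, 22x + 26y + 12)
(x₁, y₁) = (-3, 5) − 0.01·(62, 76) = (-3.62, 4.24)
(x₂, y₂) = (-3.62, 4.24) − 0.01·(32.88, 42.6) = (-3.9488, 3.814)
(x₃, y₃) = (-3.9488, 3.814) − 0.01·(16.932, 24.2904) = (-4.11812, 3.571096)

(-4.11812, 3.571096)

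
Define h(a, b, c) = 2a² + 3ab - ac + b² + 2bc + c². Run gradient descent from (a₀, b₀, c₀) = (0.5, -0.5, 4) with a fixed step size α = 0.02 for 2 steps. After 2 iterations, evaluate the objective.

∇h = (4a + 3b - c, 3a + 2b + 2c, -a + 2b + 2c)
(a₁, b₁, c₁) = (0.5, -0.5, 4) − 0.02·(-3.5, 8.5, 6.5) = (0.57, -0.67, 3.87)
(a₂, b₂, c₂) = (0.57, -0.67, 3.87) − 0.02·(-3.6, 8.11, 5.83) = (0.642, -0.8322, 3.7534)
h(0.642, -0.8322, 3.7534) = 5.34523744

5.34523744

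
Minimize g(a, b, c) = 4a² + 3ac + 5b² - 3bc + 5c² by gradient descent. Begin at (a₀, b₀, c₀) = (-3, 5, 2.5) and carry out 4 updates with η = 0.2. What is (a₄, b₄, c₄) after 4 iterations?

(-7.2768, 12.6944, -15.2312)

∇g = (8a + 3c, 10b - 3c, 3a - 3b + 10c)
Step 1: at (-3, 5, 2.5), ∇g = (-16.5, 42.5, 1) → (-3, 5, 2.5) − 0.2·(-16.5, 42.5, 1) = (0.3, -3.5, 2.3)
Step 2: at (0.3, -3.5, 2.3), ∇g = (9.3, -41.9, 34.4) → (0.3, -3.5, 2.3) − 0.2·(9.3, -41.9, 34.4) = (-1.56, 4.88, -4.58)
Step 3: at (-1.56, 4.88, -4.58), ∇g = (-26.22, 62.54, -65.12) → (-1.56, 4.88, -4.58) − 0.2·(-26.22, 62.54, -65.12) = (3.684, -7.628, 8.444)
Step 4: at (3.684, -7.628, 8.444), ∇g = (54.804, -101.612, 118.376) → (3.684, -7.628, 8.444) − 0.2·(54.804, -101.612, 118.376) = (-7.2768, 12.6944, -15.2312)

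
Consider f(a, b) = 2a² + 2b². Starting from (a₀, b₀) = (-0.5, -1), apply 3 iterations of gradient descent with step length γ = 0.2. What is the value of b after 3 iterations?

∇f = (4a, 4b)
(a₁, b₁) = (-0.5, -1) − 0.2·(-2, -4) = (-0.1, -0.2)
(a₂, b₂) = (-0.1, -0.2) − 0.2·(-0.4, -0.8) = (-0.02, -0.04)
(a₃, b₃) = (-0.02, -0.04) − 0.2·(-0.08, -0.16) = (-0.004, -0.008)
b = -0.008

-0.008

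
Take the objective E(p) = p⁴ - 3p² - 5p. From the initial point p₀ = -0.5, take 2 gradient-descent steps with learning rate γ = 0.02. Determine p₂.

-0.39671

E′(p) = 4p³ - 6p - 5
p₁ = -0.5 − 0.02·(-2.5) = -0.45
p₂ = -0.45 − 0.02·(-2.6645) = -0.39671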